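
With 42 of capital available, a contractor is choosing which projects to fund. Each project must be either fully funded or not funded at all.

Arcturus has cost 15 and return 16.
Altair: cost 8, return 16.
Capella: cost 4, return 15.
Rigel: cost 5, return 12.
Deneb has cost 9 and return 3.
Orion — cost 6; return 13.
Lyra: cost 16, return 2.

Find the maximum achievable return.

72

This is an integer program with binary decision variables.
Take Arcturus, Altair, Capella, Rigel, and Orion: cost 15 + 8 + 4 + 5 + 6 = 38 ≤ 42, return 16 + 16 + 15 + 12 + 13 = 72.
No other feasible combination does better.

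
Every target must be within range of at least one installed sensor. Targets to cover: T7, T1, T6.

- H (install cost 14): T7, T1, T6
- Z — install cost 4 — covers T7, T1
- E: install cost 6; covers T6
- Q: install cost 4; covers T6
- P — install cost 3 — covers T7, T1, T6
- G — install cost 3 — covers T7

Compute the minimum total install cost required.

3

P alone covers T7, T1, T6 — every target.
Total install cost: 3.
No cover costs less than 3.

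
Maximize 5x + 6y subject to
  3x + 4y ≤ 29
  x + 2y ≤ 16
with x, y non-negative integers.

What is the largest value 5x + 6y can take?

47

(x,y)=(7,2) is feasible, giving 47.
(x,y)=(8,1) is feasible, giving 46.
The best lattice point is (7,2), giving 47.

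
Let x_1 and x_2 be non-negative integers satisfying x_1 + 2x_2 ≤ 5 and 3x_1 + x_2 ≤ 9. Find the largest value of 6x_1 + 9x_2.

24

(x_1,x_2)=(1,2): 1·1+2·2=5≤5, 3·1+1·2=5≤9, objective 24.
(x_1,x_2)=(2,1): 1·2+2·1=4≤5, 3·2+1·1=7≤9, objective 21.
(x_1,x_2)=(3,0): 1·3+2·0=3≤5, 3·3+1·0=9≤9, objective 18.
No feasible integer point exceeds 24.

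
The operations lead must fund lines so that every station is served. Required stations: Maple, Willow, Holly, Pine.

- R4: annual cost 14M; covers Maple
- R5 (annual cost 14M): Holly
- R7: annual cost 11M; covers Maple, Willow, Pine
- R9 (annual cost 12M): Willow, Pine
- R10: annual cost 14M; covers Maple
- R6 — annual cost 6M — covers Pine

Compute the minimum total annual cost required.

25

This is an integer covering problem.
Choose R5 and R7: together they cover Maple, Willow, Holly, Pine — every station.
Total annual cost: 14 + 11 = 25.
No cover costs less than 25.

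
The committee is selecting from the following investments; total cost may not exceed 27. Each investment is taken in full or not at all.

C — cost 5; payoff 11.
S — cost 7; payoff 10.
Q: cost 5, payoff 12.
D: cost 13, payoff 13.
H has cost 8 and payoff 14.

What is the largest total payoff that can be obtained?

Allowing fractional choices, the relaxed optimum would be about 49.0, but investments are indivisible.
C + S + Q + H: cost 5 + 7 + 5 + 8 = 25 ≤ 27, payoff 11 + 10 + 12 + 14 = 47.
Q + D + H: cost 5 + 13 + 8 = 26 ≤ 27, payoff 12 + 13 + 14 = 39.
C + D + H: cost 5 + 13 + 8 = 26 ≤ 27, payoff 11 + 13 + 14 = 38.
Best is C, S, Q, and H with total payoff 47.

47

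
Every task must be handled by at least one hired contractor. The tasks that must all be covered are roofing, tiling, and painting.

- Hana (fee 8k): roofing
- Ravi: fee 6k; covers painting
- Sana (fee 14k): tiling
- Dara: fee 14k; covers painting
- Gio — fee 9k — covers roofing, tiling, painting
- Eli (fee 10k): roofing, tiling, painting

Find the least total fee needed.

This is a weighted set-cover instance.
Gio alone covers roofing, tiling, painting — every task.
Total fee: 9.
No cover costs less than 9.

9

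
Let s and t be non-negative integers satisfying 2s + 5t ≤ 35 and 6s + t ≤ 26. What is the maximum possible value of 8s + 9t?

70

The continuous relaxation peaks at (3.39, 5.64) with value 77.93; rounding to a feasible lattice point costs some objective.
(s,t)=(2,6): 2·2+5·6=34≤35, 6·2+1·6=18≤26, objective 70.
(s,t)=(3,5): 2·3+5·5=31≤35, 6·3+1·5=23≤26, objective 69.
No feasible integer point exceeds 70.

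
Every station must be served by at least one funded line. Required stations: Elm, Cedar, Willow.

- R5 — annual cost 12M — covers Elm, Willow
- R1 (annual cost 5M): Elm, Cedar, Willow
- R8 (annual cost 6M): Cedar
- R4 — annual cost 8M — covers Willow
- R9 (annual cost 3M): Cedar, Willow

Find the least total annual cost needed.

5

This is an integer covering problem.
The greedy cost-per-new-station heuristic would pick R9 and R1 for 8, but a cheaper cover exists.
R1 alone covers Elm, Cedar, Willow — every station.
Total annual cost: 5.
No cover costs less than 5.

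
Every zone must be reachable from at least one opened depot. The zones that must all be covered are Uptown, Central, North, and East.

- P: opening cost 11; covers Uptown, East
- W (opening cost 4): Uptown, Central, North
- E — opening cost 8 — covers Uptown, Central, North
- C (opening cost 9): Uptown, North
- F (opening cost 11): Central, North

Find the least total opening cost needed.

15

This is an integer covering problem.
Choose P and W: together they cover Uptown, Central, North, East — every zone.
Total opening cost: 11 + 4 = 15.
No cover costs less than 15.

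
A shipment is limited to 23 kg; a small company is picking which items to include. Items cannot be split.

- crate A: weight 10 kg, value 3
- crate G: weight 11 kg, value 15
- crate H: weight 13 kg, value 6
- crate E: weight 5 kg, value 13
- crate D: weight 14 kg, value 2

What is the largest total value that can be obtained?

This is a 0-1 knapsack instance.
Allowing fractional choices, the relaxed optimum would be about 31.2, but items are indivisible.
crate G + crate E: weight 11 + 5 = 16 ≤ 23, value 15 + 13 = 28.
crate H + crate E: weight 13 + 5 = 18 ≤ 23, value 6 + 13 = 19.
Best is crate G and crate E with total value 28.

28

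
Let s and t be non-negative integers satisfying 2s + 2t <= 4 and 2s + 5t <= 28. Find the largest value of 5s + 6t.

(s,t)=(0,2) is feasible, giving 12.
(s,t)=(1,1) is feasible, giving 11.
(s,t)=(0,1) is feasible, giving 6.
Maximum is 12 at (s,t)=(0,2).

12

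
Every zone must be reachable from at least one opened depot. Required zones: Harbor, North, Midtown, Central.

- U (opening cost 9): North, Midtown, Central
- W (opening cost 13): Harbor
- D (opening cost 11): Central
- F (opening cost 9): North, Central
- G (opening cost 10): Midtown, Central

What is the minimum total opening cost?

22

This is a weighted set-cover instance.
Choose U and W: together they cover Harbor, North, Midtown, Central — every zone.
Total opening cost: 9 + 13 = 22.
No cover costs less than 22.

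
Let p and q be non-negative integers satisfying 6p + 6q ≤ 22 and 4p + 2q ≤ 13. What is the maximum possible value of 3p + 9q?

(p,q)=(0,3): 6·0+6·3=18≤22, 4·0+2·3=6≤13, objective 27.
(p,q)=(1,2): 6·1+6·2=18≤22, 4·1+2·2=8≤13, objective 21.
No feasible integer point exceeds 27.

27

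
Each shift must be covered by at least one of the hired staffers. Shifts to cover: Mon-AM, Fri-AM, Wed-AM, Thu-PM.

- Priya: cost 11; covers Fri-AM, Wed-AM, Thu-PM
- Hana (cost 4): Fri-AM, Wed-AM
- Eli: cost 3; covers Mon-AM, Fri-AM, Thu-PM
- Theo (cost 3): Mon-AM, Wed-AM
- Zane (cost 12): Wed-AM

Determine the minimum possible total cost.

This is an integer covering problem.
Choose Eli and Theo: together they cover Mon-AM, Fri-AM, Wed-AM, Thu-PM — every shift.
Total cost: 3 + 3 = 6.
No cover costs less than 6.

6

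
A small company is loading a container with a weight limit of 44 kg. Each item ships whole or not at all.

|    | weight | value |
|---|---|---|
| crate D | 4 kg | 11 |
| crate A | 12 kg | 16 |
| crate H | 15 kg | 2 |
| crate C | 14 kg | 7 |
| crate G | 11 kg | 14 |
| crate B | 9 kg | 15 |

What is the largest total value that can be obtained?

56

crate D + crate A + crate C + crate B: weight 4 + 12 + 14 + 9 = 39 ≤ 44, value 11 + 16 + 7 + 15 = 49.
crate D + crate A + crate G + crate B: weight 4 + 12 + 11 + 9 = 36 ≤ 44, value 11 + 16 + 14 + 15 = 56.
Best is crate D, crate A, crate G, and crate B with total value 56.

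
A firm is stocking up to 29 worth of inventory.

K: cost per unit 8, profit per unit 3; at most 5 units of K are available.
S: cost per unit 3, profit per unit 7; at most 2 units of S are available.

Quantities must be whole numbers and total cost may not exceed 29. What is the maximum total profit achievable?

This is a bounded integer knapsack.
S has the best ratio (7/3); taking only S gives at most 2×7 = 14 (stopped by the supply cap of 2).
Mixing does better — 2×K and 2×S: cost 22 ≤ 29, profit 2·3 + 2·7 = 20.

20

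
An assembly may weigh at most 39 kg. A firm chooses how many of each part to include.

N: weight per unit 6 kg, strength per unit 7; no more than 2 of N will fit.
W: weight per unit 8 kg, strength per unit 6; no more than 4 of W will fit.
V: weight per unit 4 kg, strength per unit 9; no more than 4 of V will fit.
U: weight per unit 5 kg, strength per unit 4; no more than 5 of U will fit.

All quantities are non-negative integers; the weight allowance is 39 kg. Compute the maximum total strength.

This is a bounded integer knapsack.
Take 2×N, 4×V, and 2×U: weight 38 ≤ 39, strength 2·7 + 4·9 + 2·4 = 58.
V has the best ratio (9/4) and is taken to its limit of 4; remaining capacity is filled optimally with the others.

58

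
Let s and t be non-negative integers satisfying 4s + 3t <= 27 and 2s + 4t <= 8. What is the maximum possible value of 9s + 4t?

(s,t)=(4,0): 4·4+3·0=16≤27, 2·4+4·0=8≤8, objective 36.
(s,t)=(3,0): 4·3+3·0=12≤27, 2·3+4·0=6≤8, objective 27.
No feasible integer point exceeds 36.

36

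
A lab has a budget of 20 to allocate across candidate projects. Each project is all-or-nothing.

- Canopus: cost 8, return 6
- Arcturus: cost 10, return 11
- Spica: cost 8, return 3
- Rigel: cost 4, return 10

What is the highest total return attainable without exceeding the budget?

21

Allowing fractional choices, the relaxed optimum would be about 25.5, but projects are indivisible.
Arcturus + Rigel: cost 10 + 4 = 14 ≤ 20, return 11 + 10 = 21.
Canopus + Spica + Rigel: cost 8 + 8 + 4 = 20 ≤ 20, return 6 + 3 + 10 = 19.
Best is Arcturus and Rigel with total return 21.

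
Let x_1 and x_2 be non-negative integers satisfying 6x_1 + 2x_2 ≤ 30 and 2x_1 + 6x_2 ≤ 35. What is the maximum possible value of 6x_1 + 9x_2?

57

The continuous relaxation peaks at (3.44, 4.69) with value 62.81; rounding to a feasible lattice point costs some objective.
(x_1,x_2)=(2,5): 6·2+2·5=22≤30, 2·2+6·5=34≤35, objective 57.
(x_1,x_2)=(3,4): 6·3+2·4=26≤30, 2·3+6·4=30≤35, objective 54.
(x_1,x_2)=(1,5): 6·1+2·5=16≤30, 2·1+6·5=32≤35, objective 51.
Maximum is 57 at (x_1,x_2)=(2,5).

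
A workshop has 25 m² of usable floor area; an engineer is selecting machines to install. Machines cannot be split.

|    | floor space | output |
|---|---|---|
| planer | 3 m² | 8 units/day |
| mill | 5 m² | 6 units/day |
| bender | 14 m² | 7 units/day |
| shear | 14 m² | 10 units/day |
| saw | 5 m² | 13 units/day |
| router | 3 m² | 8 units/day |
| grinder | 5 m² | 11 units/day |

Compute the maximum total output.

Allowing fractional choices, the relaxed optimum would be about 48.9, but machines are indivisible.
planer + shear + saw + router: floor space 3 + 14 + 5 + 3 = 25 ≤ 25, output 8 + 10 + 13 + 8 = 39.
planer + saw + router + grinder: floor space 3 + 5 + 3 + 5 = 16 ≤ 25, output 8 + 13 + 8 + 11 = 40.
planer + mill + saw + router + grinder: floor space 3 + 5 + 5 + 3 + 5 = 21 ≤ 25, output 8 + 6 + 13 + 8 + 11 = 46.
Best is planer, mill, saw, router, and grinder with total output 46.

46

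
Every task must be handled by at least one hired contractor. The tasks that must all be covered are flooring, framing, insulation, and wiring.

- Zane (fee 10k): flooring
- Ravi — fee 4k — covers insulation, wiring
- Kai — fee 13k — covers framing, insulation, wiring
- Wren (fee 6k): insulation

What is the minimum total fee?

This is an integer covering problem.
The greedy cost-per-new-task heuristic would pick Ravi, Zane, and Kai for 27, but a cheaper cover exists.
Choose Zane and Kai: together they cover flooring, framing, insulation, wiring — every task.
Total fee: 10 + 13 = 23.
No cover costs less than 23.

23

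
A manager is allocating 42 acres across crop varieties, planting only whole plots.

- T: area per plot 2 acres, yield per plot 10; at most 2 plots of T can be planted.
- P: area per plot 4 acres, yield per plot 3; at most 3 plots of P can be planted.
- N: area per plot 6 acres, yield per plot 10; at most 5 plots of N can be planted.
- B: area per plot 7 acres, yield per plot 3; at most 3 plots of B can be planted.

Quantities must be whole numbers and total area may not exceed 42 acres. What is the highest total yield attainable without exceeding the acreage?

Take 2×T, 2×P, and 5×N: area 42 ≤ 42, yield 2·10 + 2·3 + 5·10 = 76.
T has the best ratio (10/2) and is taken to its limit of 2; remaining capacity is filled optimally with the others.

76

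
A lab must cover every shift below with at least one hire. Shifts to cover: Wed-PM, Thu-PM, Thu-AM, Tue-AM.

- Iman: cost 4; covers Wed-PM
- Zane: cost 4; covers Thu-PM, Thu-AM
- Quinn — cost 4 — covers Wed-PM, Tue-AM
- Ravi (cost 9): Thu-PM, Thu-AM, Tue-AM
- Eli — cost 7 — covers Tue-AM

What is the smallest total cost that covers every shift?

8

This is a weighted set-cover instance.
Choose Zane and Quinn: together they cover Wed-PM, Thu-PM, Thu-AM, Tue-AM — every shift.
Total cost: 4 + 4 = 8.
No cover costs less than 8.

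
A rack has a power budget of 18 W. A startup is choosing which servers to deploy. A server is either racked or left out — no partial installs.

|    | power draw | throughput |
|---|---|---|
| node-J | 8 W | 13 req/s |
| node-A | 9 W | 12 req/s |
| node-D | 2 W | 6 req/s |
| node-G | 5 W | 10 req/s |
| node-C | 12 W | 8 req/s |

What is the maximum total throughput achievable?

This is an integer program with binary decision variables.
Allowing fractional choices, the relaxed optimum would be about 33.0, but servers are indivisible.
node-A + node-D + node-G: power draw 9 + 2 + 5 = 16 ≤ 18, throughput 12 + 6 + 10 = 28.
node-J + node-D + node-G: power draw 8 + 2 + 5 = 15 ≤ 18, throughput 13 + 6 + 10 = 29.
Best is node-J, node-D, and node-G with total throughput 29.

29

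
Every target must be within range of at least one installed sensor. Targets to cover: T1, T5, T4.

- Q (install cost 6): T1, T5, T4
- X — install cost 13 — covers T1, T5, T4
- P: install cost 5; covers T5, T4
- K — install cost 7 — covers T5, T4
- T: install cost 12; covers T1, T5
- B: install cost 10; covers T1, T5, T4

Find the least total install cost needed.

6

Q alone covers T1, T5, T4 — every target.
Total install cost: 6.
No cover costs less than 6.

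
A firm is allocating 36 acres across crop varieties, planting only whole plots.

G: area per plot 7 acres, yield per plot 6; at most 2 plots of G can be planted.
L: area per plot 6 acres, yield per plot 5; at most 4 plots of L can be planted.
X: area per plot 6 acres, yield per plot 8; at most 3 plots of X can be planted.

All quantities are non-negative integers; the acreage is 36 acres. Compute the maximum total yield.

X has the best ratio (8/6); taking only X gives at most 3×8 = 24 (stopped by the supply cap of 3).
Mixing does better — 3×L and 3×X: area 36 ≤ 36, yield 3·5 + 3·8 = 39.

39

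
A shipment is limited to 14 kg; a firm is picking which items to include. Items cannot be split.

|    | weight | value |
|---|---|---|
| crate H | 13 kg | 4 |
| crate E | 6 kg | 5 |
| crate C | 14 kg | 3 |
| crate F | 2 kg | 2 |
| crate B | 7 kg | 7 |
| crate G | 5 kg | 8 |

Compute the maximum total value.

17

crate B + crate G: weight 7 + 5 = 12 ≤ 14, value 7 + 8 = 15.
crate F + crate B + crate G: weight 2 + 7 + 5 = 14 ≤ 14, value 2 + 7 + 8 = 17.
Best is crate F, crate B, and crate G with total value 17.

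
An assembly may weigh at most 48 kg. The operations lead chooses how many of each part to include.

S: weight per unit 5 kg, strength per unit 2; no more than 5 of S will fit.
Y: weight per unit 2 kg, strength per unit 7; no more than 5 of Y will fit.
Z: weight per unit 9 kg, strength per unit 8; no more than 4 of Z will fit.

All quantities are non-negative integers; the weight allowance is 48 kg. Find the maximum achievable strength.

67

Take 5×Y and 4×Z: weight 46 ≤ 48, strength 5·7 + 4·8 = 67.
Y has the best ratio (7/2) and is taken to its limit of 5; remaining capacity is filled optimally with the others.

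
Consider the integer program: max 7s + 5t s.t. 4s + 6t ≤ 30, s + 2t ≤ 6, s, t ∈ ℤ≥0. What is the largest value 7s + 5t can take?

42

(s,t)=(6,0): 4·6+6·0=24≤30, 1·6+2·0=6≤6, objective 42.
(s,t)=(5,0): 4·5+6·0=20≤30, 1·5+2·0=5≤6, objective 35.
No feasible integer point exceeds 42.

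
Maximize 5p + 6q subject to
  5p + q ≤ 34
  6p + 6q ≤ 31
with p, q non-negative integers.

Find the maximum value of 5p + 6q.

(p,q)=(0,5): 5·0+1·5=5≤34, 6·0+6·5=30≤31, objective 30.
(p,q)=(1,4): 5·1+1·4=9≤34, 6·1+6·4=30≤31, objective 29.
(p,q)=(0,4): 5·0+1·4=4≤34, 6·0+6·4=24≤31, objective 24.
The best lattice point is (0,5), giving 30.

30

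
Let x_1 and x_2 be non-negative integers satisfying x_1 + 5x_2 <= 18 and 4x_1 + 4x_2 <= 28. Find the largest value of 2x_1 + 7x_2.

27

The continuous relaxation peaks at (4.25, 2.75) with value 27.75; rounding to a feasible lattice point costs some objective.
(x_1,x_2)=(3,3): 1·3+5·3=18≤18, 4·3+4·3=24≤28, objective 27.
(x_1,x_2)=(2,3): 1·2+5·3=17≤18, 4·2+4·3=20≤28, objective 25.
(x_1,x_2)=(5,2): 1·5+5·2=15≤18, 4·5+4·2=28≤28, objective 24.
No feasible integer point exceeds 27.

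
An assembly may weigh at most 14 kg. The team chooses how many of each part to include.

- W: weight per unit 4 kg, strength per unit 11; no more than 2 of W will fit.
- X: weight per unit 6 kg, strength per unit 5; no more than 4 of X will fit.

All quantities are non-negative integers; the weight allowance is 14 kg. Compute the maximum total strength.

This is a bounded integer knapsack.
W has the best ratio (11/4); taking only W gives at most 2×11 = 22 (stopped by the supply cap of 2).
Mixing does better — 2×W and 1×X: weight 14 ≤ 14, strength 2·11 + 1·5 = 27.

27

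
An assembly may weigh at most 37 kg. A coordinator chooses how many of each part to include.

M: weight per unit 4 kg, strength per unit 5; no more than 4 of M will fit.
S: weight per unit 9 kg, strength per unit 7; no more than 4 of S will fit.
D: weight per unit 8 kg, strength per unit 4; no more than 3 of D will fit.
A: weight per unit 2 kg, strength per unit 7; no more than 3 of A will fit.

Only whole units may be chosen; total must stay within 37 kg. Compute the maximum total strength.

This is a bounded integer knapsack.
3×M, 2×S, and 3×A: weight 36 ≤ 37, strength 3·5 + 2·7 + 3·7 = 50.
4×M, 1×S, and 3×A: weight 31 ≤ 37, strength 4·5 + 1·7 + 3·7 = 48.
Best is 50.

50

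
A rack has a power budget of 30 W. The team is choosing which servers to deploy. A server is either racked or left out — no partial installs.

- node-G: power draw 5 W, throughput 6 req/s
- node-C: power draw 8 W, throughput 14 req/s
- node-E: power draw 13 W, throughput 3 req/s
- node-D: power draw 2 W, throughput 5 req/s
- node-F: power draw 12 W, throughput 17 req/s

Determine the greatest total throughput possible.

42

node-G + node-C + node-D + node-F: power draw 5 + 8 + 2 + 12 = 27 ≤ 30, throughput 6 + 14 + 5 + 17 = 42.
node-G + node-C + node-F: power draw 5 + 8 + 12 = 25 ≤ 30, throughput 6 + 14 + 17 = 37.
Best is node-G, node-C, node-D, and node-F with total throughput 42.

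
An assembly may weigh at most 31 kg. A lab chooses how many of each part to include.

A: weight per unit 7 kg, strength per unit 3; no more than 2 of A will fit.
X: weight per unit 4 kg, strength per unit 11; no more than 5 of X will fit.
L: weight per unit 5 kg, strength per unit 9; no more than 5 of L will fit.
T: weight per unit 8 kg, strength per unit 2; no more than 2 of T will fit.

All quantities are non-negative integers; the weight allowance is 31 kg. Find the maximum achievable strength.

73

X has the best ratio (11/4); taking only X gives at most 5×11 = 55 (stopped by the supply cap of 5).
Mixing does better — 5×X and 2×L: weight 30 ≤ 31, strength 5·11 + 2·9 = 73.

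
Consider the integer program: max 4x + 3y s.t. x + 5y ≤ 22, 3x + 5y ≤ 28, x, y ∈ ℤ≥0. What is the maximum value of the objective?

(x,y)=(9,0): 1·9+5·0=9≤22, 3·9+5·0=27≤28, objective 36.
(x,y)=(8,0): 1·8+5·0=8≤22, 3·8+5·0=24≤28, objective 32.
No feasible integer point exceeds 36.

36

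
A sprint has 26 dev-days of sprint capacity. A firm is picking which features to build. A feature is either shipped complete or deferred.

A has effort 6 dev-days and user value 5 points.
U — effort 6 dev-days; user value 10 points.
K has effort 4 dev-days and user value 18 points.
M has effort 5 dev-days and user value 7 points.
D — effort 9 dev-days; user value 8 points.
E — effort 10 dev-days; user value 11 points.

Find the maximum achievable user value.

46

Take U, K, M, and E: effort 6 + 4 + 5 + 10 = 25 ≤ 26, user value 10 + 18 + 7 + 11 = 46.
No other feasible combination does better.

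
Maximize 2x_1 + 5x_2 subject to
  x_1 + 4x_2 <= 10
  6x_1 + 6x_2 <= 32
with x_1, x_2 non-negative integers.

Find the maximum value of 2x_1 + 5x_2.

14

Relaxing integrality, the LP optimum is 15.33 at (x_1,x_2) = (3.78, 1.56), which is not an integer point.
(x_1,x_2)=(2,2): 1·2+4·2=10≤10, 6·2+6·2=24≤32, objective 14.
(x_1,x_2)=(4,1): 1·4+4·1=8≤10, 6·4+6·1=30≤32, objective 13.
(x_1,x_2)=(1,2): 1·1+4·2=9≤10, 6·1+6·2=18≤32, objective 12.
(x_1,x_2)=(3,1): 1·3+4·1=7≤10, 6·3+6·1=24≤32, objective 11.
No feasible integer point exceeds 14.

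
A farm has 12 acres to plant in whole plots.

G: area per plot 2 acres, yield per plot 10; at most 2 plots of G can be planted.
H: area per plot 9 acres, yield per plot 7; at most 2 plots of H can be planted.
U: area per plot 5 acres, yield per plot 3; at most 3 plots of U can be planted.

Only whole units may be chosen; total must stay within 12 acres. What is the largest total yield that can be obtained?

Take 2×G and 1×U: area 9 ≤ 12, yield 2·10 + 1·3 = 23.
G has the best ratio (10/2) and is taken to its limit of 2; remaining capacity is filled optimally with the others.

23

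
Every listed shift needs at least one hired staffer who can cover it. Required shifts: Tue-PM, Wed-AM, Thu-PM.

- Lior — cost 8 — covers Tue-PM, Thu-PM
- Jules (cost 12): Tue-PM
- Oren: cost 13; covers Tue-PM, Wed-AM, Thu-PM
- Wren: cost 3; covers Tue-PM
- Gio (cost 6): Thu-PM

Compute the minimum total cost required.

13

The greedy cost-per-new-shift heuristic would pick Wren, Gio, and Oren for 22, but a cheaper cover exists.
Oren alone covers Tue-PM, Wed-AM, Thu-PM — every shift.
Total cost: 13.
No cover costs less than 13.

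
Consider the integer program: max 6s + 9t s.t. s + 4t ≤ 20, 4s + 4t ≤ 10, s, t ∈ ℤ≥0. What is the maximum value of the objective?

18

(s,t)=(0,2): 1·0+4·2=8≤20, 4·0+4·2=8≤10, objective 18.
(s,t)=(1,1): 1·1+4·1=5≤20, 4·1+4·1=8≤10, objective 15.
No feasible integer point exceeds 18.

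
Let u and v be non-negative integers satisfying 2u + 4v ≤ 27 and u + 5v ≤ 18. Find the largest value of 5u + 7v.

65

(u,v)=(13,0): 2·13+4·0=26≤27, 1·13+5·0=13≤18, objective 65.
(u,v)=(12,0): 2·12+4·0=24≤27, 1·12+5·0=12≤18, objective 60.
No feasible integer point exceeds 65.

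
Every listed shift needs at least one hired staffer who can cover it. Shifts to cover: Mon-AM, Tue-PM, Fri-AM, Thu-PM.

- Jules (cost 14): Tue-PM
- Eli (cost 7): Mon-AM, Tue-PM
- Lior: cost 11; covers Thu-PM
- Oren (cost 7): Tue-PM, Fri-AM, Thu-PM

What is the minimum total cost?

14

Choose Eli and Oren: together they cover Mon-AM, Tue-PM, Fri-AM, Thu-PM — every shift.
Total cost: 7 + 7 = 14.
No cover costs less than 14.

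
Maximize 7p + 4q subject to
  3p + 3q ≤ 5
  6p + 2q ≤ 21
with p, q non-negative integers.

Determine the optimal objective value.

7

The continuous relaxation peaks at (1.67, 0) with value 11.67; rounding to a feasible lattice point costs some objective.
(p,q)=(1,0) is feasible, giving 7.
(p,q)=(0,1) is feasible, giving 4.
(p,q)=(0,0) is feasible, giving 0.
No feasible integer point exceeds 7.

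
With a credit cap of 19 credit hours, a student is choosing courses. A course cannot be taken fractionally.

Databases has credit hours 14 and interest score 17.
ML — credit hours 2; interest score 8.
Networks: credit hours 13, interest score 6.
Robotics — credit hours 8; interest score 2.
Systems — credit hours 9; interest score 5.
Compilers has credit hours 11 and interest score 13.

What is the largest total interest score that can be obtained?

Allowing fractional choices, the relaxed optimum would be about 28.5, but courses are indivisible.
Databases: credit hours 14 ≤ 19, interest score 17.
ML + Compilers: credit hours 2 + 11 = 13 ≤ 19, interest score 8 + 13 = 21.
Databases + ML: credit hours 14 + 2 = 16 ≤ 19, interest score 17 + 8 = 25.
Best is Databases and ML with total interest score 25.

25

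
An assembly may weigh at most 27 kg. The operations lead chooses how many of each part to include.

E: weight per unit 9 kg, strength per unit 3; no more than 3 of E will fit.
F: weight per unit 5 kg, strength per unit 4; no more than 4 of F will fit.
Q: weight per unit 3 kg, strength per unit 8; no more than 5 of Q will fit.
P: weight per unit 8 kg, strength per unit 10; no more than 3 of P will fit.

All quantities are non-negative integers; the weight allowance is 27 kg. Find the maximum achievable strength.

50

Take 5×Q and 1×P: weight 23 ≤ 27, strength 5·8 + 1·10 = 50.
Q has the best ratio (8/3) and is taken to its limit of 5; remaining capacity is filled optimally with the others.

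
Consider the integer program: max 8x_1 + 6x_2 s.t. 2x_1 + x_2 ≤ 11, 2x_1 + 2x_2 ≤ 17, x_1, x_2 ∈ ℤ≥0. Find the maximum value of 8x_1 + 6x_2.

Relaxing integrality, the LP optimum is 56.00 at (x_1,x_2) = (2.5, 6), which is not an integer point.
(x_1,x_2)=(3,5): 2·3+1·5=11≤11, 2·3+2·5=16≤17, objective 54.
(x_1,x_2)=(2,6): 2·2+1·6=10≤11, 2·2+2·6=16≤17, objective 52.
Maximum is 54 at (x_1,x_2)=(3,5).

54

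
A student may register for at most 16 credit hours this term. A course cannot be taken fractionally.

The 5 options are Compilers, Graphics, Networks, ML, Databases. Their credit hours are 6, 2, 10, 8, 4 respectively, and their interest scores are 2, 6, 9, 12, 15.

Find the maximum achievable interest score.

Graphics + ML + Databases: credit hours 2 + 8 + 4 = 14 ≤ 16, interest score 6 + 12 + 15 = 33.
Graphics + Networks + Databases: credit hours 2 + 10 + 4 = 16 ≤ 16, interest score 6 + 9 + 15 = 30.
Best is Graphics, ML, and Databases with total interest score 33.

33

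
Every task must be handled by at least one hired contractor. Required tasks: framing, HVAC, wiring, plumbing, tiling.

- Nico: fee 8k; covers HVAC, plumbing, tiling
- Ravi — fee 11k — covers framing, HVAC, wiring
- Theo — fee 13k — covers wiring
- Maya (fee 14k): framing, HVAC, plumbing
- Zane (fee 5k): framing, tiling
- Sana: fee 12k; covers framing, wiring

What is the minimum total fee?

Choose Nico and Ravi: together they cover framing, HVAC, wiring, plumbing, tiling — every task.
Total fee: 8 + 11 = 19.

19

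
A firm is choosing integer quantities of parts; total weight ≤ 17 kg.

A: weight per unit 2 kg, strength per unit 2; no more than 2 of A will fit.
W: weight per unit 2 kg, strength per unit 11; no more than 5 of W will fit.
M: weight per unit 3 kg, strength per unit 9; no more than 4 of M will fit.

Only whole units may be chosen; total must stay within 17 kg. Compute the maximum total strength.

73

5×W and 2×M: weight 16 ≤ 17, strength 5·11 + 2·9 = 73.
4×W and 3×M: weight 17 ≤ 17, strength 4·11 + 3·9 = 71.
Best is 73.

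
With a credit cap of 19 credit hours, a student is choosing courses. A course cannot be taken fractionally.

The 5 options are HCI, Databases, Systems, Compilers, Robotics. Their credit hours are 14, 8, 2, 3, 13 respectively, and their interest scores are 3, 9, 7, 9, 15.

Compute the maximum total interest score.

31

Allowing fractional choices, the relaxed optimum would be about 32.1, but courses are indivisible.
Compilers + Robotics: credit hours 3 + 13 = 16 ≤ 19, interest score 9 + 15 = 24.
Systems + Compilers + Robotics: credit hours 2 + 3 + 13 = 18 ≤ 19, interest score 7 + 9 + 15 = 31.
Databases + Systems + Compilers: credit hours 8 + 2 + 3 = 13 ≤ 19, interest score 9 + 7 + 9 = 25.
Best is Systems, Compilers, and Robotics with total interest score 31.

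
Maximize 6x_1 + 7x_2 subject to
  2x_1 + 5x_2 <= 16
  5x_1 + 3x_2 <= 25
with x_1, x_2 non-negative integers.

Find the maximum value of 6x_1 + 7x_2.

(x_1,x_2)=(3,2) is feasible, giving 32.
(x_1,x_2)=(4,1) is feasible, giving 31.
(x_1,x_2)=(5,0) is feasible, giving 30.
Maximum is 32 at (x_1,x_2)=(3,2).

32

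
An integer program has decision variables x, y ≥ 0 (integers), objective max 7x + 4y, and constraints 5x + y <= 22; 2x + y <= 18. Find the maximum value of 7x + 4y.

72

(x,y)=(0,18): 5·0+1·18=18≤22, 2·0+1·18=18≤18, objective 72.
(x,y)=(0,17): 5·0+1·17=17≤22, 2·0+1·17=17≤18, objective 68.
Maximum is 72 at (x,y)=(0,18).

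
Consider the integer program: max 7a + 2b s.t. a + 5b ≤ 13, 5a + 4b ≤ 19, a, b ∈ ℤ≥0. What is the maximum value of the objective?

23

The continuous relaxation peaks at (3.8, 0) with value 26.60; rounding to a feasible lattice point costs some objective.
(a,b)=(3,1): 1·3+5·1=8≤13, 5·3+4·1=19≤19, objective 23.
(a,b)=(3,0): 1·3+5·0=3≤13, 5·3+4·0=15≤19, objective 21.
(a,b)=(2,2): 1·2+5·2=12≤13, 5·2+4·2=18≤19, objective 18.
(a,b)=(2,1): 1·2+5·1=7≤13, 5·2+4·1=14≤19, objective 16.
The best lattice point is (3,1), giving 23.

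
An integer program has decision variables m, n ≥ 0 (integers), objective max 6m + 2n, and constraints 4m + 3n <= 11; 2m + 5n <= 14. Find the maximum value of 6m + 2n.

14

(m,n)=(2,1): 4·2+3·1=11≤11, 2·2+5·1=9≤14, objective 14.
(m,n)=(2,0): 4·2+3·0=8≤11, 2·2+5·0=4≤14, objective 12.
(m,n)=(1,2): 4·1+3·2=10≤11, 2·1+5·2=12≤14, objective 10.
No feasible integer point exceeds 14.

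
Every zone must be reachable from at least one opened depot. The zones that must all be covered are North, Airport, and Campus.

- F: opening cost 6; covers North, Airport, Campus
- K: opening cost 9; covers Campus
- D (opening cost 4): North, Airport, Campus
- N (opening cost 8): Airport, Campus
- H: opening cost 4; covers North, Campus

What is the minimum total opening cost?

D alone covers North, Airport, Campus — every zone.
Total opening cost: 4.
No cover costs less than 4.

4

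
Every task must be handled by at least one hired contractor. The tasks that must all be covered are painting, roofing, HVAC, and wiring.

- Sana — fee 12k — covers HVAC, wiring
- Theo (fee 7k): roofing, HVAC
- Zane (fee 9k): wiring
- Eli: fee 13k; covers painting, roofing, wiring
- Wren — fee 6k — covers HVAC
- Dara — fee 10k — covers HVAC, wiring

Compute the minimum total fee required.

19

The greedy cost-per-new-task heuristic would pick Theo and Eli for 20, but a cheaper cover exists.
Choose Eli and Wren: together they cover painting, roofing, HVAC, wiring — every task.
Total fee: 13 + 6 = 19.
No cover costs less than 19.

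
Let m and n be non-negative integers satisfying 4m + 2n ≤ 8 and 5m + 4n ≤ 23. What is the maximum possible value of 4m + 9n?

(m,n)=(0,4) is feasible, giving 36.
(m,n)=(0,3) is feasible, giving 27.
The best lattice point is (0,4), giving 36.

36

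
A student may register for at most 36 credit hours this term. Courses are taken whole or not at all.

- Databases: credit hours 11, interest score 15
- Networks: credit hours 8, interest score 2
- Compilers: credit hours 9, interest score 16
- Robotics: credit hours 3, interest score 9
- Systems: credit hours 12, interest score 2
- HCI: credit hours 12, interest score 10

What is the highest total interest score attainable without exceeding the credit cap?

Allowing fractional choices, the relaxed optimum would be about 50.2, but courses are indivisible.
Databases + Compilers + Robotics + Systems: credit hours 11 + 9 + 3 + 12 = 35 ≤ 36, interest score 15 + 16 + 9 + 2 = 42.
Databases + Networks + Compilers + Robotics: credit hours 11 + 8 + 9 + 3 = 31 ≤ 36, interest score 15 + 2 + 16 + 9 = 42.
Databases + Compilers + Robotics + HCI: credit hours 11 + 9 + 3 + 12 = 35 ≤ 36, interest score 15 + 16 + 9 + 10 = 50.
Best is Databases, Compilers, Robotics, and HCI with total interest score 50.

50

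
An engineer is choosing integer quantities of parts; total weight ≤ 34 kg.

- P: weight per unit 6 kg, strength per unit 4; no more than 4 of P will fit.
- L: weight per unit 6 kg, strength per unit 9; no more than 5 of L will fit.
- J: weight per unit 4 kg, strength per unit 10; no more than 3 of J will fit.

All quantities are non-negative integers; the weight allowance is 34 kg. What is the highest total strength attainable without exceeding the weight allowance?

J has the best ratio (10/4); taking only J gives at most 3×10 = 30 (stopped by the supply cap of 3).
Mixing does better — 3×L and 3×J: weight 30 ≤ 34, strength 3·9 + 3·10 = 57.

57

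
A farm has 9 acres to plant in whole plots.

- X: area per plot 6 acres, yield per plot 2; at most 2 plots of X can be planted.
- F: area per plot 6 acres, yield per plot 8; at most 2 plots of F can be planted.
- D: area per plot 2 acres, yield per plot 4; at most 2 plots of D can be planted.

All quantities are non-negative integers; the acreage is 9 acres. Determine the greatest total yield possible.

D has the best ratio (4/2); taking only D gives at most 2×4 = 8 (stopped by the supply cap of 2).
Mixing does better — 1×F and 1×D: area 8 ≤ 9, yield 1·8 + 1·4 = 12.

12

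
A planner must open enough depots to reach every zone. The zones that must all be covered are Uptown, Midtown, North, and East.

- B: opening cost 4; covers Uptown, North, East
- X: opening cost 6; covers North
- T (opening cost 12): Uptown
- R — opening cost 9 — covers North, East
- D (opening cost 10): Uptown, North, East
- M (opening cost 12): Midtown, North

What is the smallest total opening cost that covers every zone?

16

This is a weighted set-cover instance.
Choose B and M: together they cover Uptown, Midtown, North, East — every zone.
Total opening cost: 4 + 12 = 16.
No cover costs less than 16.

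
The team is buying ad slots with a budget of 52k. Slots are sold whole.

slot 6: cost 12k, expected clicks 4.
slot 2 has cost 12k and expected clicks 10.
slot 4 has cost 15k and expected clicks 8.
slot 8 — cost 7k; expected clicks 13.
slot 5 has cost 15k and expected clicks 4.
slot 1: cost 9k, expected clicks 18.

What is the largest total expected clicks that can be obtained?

49

This is an integer program with binary decision variables.
Allowing fractional choices, the relaxed optimum would be about 52.0, but ad slots are indivisible.
slot 2 + slot 8 + slot 5 + slot 1: cost 12 + 7 + 15 + 9 = 43 ≤ 52, expected clicks 10 + 13 + 4 + 18 = 45.
slot 2 + slot 4 + slot 8 + slot 1: cost 12 + 15 + 7 + 9 = 43 ≤ 52, expected clicks 10 + 8 + 13 + 18 = 49.
slot 6 + slot 2 + slot 8 + slot 1: cost 12 + 12 + 7 + 9 = 40 ≤ 52, expected clicks 4 + 10 + 13 + 18 = 45.
Best is slot 2, slot 4, slot 8, and slot 1 with total expected clicks 49.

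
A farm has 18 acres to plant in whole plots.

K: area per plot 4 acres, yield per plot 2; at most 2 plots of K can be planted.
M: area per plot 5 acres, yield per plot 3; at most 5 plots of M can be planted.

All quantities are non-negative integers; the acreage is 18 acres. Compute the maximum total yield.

10

M has the best ratio (3/5); taking only M gives at most 3×3 = 9 (stopped by the area limit).
Mixing does better — 2×K and 2×M: area 18 ≤ 18, yield 2·2 + 2·3 = 10.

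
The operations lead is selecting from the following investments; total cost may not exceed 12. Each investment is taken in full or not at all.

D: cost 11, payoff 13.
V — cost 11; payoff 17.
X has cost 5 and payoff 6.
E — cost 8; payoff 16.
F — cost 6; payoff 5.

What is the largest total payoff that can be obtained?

17

Allowing fractional choices, the relaxed optimum would be about 22.2, but investments are indivisible.
V: cost 11 ≤ 12, payoff 17.
E: cost 8 ≤ 12, payoff 16.
Best is V with total payoff 17.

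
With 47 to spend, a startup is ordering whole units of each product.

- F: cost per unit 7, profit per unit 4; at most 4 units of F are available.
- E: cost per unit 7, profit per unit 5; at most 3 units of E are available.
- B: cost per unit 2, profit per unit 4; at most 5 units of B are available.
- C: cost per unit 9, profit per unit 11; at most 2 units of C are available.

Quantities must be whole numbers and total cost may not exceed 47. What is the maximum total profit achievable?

B has the best ratio (4/2); taking only B gives at most 5×4 = 20 (stopped by the supply cap of 5).
Mixing does better — 3×E, 4×B, and 2×C: cost 47 ≤ 47, profit 3·5 + 4·4 + 2·11 = 53.

53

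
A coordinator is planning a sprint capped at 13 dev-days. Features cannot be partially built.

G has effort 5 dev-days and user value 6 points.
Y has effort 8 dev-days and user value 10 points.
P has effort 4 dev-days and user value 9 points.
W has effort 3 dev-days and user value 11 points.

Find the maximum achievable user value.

This is an integer program with binary decision variables.
Allowing fractional choices, the relaxed optimum would be about 27.5, but features are indivisible.
G + P + W: effort 5 + 4 + 3 = 12 ≤ 13, user value 6 + 9 + 11 = 26.
Y + W: effort 8 + 3 = 11 ≤ 13, user value 10 + 11 = 21.
Best is G, P, and W with total user value 26.

26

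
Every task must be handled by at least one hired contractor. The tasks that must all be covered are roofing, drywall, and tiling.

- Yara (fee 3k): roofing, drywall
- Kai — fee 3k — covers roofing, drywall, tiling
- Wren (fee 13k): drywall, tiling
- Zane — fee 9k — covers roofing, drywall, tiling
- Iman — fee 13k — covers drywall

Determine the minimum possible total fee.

3

This is an integer covering problem.
Kai alone covers roofing, drywall, tiling — every task.
Total fee: 3.
No cover costs less than 3.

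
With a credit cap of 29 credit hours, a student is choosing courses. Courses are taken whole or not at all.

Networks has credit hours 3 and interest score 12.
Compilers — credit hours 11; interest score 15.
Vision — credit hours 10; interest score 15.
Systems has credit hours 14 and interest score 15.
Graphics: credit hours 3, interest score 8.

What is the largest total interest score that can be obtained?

Take Networks, Compilers, Vision, and Graphics: credit hours 3 + 11 + 10 + 3 = 27 ≤ 29, interest score 12 + 15 + 15 + 8 = 50.
No other feasible combination does better.

50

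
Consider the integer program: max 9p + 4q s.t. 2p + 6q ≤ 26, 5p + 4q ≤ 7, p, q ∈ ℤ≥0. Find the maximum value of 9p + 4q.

(p,q)=(1,0) is feasible, giving 9.
(p,q)=(0,1) is feasible, giving 4.
(p,q)=(0,0) is feasible, giving 0.
Maximum is 9 at (p,q)=(1,0).

9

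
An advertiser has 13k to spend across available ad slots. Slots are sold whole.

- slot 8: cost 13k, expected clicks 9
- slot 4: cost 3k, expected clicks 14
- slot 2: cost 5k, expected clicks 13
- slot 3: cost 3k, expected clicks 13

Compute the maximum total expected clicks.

slot 4 + slot 3: cost 3 + 3 = 6 ≤ 13, expected clicks 14 + 13 = 27.
slot 4 + slot 2 + slot 3: cost 3 + 5 + 3 = 11 ≤ 13, expected clicks 14 + 13 + 13 = 40.
slot 4 + slot 2: cost 3 + 5 = 8 ≤ 13, expected clicks 14 + 13 = 27.
Best is slot 4, slot 2, and slot 3 with total expected clicks 40.

40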